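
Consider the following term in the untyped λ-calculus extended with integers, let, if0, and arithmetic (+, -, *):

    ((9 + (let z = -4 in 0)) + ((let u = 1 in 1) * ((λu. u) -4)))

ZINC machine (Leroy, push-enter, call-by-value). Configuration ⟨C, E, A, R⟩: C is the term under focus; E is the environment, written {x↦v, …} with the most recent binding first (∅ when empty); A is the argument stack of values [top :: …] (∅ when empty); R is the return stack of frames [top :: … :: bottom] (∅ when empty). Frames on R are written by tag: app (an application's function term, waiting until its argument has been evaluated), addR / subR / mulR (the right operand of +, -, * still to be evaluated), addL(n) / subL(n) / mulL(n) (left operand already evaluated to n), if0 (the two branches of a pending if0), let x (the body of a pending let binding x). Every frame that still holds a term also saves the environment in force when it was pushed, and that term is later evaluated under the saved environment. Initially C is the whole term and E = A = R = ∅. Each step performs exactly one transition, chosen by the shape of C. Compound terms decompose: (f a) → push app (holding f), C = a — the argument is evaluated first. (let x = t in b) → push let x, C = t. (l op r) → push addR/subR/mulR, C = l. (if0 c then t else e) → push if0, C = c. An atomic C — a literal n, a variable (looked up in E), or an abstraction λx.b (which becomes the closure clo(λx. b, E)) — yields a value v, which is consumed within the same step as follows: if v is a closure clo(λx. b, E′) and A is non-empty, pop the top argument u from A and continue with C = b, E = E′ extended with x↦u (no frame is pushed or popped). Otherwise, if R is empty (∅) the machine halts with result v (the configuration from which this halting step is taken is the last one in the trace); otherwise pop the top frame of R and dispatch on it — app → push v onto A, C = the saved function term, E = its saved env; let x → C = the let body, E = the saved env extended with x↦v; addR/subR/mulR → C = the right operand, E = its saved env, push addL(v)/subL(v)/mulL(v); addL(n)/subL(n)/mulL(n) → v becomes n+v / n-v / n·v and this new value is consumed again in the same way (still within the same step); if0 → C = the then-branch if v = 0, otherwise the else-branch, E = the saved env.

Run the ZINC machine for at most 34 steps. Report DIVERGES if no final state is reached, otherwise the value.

0. <C=((9 + (let z = -4 in 0)) + ((let u = 1 in 1) * ((λu. u) -4))), E=∅, A=∅, R=∅>
1. <C=(9 + (let z = -4 in 0)), E=∅, A=∅, R=[addR]>
2. <C=9, E=∅, A=∅, R=[addR :: addR]>
3. <C=(let z = -4 in 0), E=∅, A=∅, R=[addL(9) :: addR]>
4. <C=-4, E=∅, A=∅, R=[let z :: addL(9) :: addR]>
5. <C=0, E={z↦-4}, A=∅, R=[addL(9) :: addR]>
6. <C=((let u = 1 in 1) * ((λu. u) -4)), E=∅, A=∅, R=[addL(9)]>
7. <C=(let u = 1 in 1), E=∅, A=∅, R=[mulR :: addL(9)]>
8. <C=1, E=∅, A=∅, R=[let u :: mulR :: addL(9)]>
9. <C=1, E={u↦1}, A=∅, R=[mulR :: addL(9)]>
10. <C=((λu. u) -4), E=∅, A=∅, R=[mulL(1) :: addL(9)]>
11. <C=-4, E=∅, A=∅, R=[app :: mulL(1) :: addL(9)]>
12. <C=(λu. u), E=∅, A=[-4], R=[mulL(1) :: addL(9)]>
13. <C=u, E={u↦-4}, A=∅, R=[mulL(1) :: addL(9)]>
→ final value 5

Answer: 5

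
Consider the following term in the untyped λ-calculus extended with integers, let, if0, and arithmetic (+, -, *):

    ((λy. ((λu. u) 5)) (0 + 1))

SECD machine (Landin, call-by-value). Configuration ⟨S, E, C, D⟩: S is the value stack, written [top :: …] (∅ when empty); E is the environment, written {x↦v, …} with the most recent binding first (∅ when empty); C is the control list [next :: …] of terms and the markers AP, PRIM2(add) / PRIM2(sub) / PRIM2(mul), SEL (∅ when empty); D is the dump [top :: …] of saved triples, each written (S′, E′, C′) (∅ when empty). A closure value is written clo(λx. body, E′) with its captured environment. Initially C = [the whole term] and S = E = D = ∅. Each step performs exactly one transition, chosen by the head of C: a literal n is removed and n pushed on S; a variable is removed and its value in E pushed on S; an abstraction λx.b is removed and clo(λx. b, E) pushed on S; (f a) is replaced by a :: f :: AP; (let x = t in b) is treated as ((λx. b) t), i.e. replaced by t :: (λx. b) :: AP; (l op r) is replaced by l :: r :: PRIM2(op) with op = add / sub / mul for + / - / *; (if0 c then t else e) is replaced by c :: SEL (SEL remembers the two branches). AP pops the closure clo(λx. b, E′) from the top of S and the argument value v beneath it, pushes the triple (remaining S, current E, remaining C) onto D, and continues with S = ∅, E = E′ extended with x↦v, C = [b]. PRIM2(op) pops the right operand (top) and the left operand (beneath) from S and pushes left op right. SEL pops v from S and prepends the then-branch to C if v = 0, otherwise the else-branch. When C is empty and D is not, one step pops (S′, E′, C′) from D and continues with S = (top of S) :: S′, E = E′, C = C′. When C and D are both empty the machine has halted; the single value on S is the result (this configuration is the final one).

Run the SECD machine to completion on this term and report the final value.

[0] ⟨S=∅; E=∅; C=[((λy. ((λu. u) 5)) (0 + 1))]; D=∅⟩
[1] ⟨S=∅; E=∅; C=[(0 + 1) :: (λy. ((λu. u) 5)) :: AP]; D=∅⟩
[2] ⟨S=∅; E=∅; C=[0 :: 1 :: PRIM2(add) :: (λy. ((λu. u) 5)) :: AP]; D=∅⟩
[3] ⟨S=[0]; E=∅; C=[1 :: PRIM2(add) :: (λy. ((λu. u) 5)) :: AP]; D=∅⟩
[4] ⟨S=[1 :: 0]; E=∅; C=[PRIM2(add) :: (λy. ((λu. u) 5)) :: AP]; D=∅⟩
[5] ⟨S=[1]; E=∅; C=[(λy. ((λu. u) 5)) :: AP]; D=∅⟩
[6] ⟨S=[clo(λy. ((λu. u) 5), ∅) :: 1]; E=∅; C=[AP]; D=∅⟩
[7] ⟨S=∅; E={y↦1}; C=[((λu. u) 5)]; D=[(∅, ∅, ∅)]⟩
[8] ⟨S=∅; E={y↦1}; C=[5 :: (λu. u) :: AP]; D=[(∅, ∅, ∅)]⟩
[9] ⟨S=[5]; E={y↦1}; C=[(λu. u) :: AP]; D=[(∅, ∅, ∅)]⟩
[10] ⟨S=[clo(λu. u, {y↦1}) :: 5]; E={y↦1}; C=[AP]; D=[(∅, ∅, ∅)]⟩
[11] ⟨S=∅; E={u↦5, y↦1}; C=[u]; D=[(∅, {y↦1}, ∅) :: (∅, ∅, ∅)]⟩
[12] ⟨S=[5]; E={u↦5, y↦1}; C=∅; D=[(∅, {y↦1}, ∅) :: (∅, ∅, ∅)]⟩
[13] ⟨S=[5]; E={y↦1}; C=∅; D=[(∅, ∅, ∅)]⟩
[14] ⟨S=[5]; E=∅; C=∅; D=∅⟩
→ final value 5

Answer: 5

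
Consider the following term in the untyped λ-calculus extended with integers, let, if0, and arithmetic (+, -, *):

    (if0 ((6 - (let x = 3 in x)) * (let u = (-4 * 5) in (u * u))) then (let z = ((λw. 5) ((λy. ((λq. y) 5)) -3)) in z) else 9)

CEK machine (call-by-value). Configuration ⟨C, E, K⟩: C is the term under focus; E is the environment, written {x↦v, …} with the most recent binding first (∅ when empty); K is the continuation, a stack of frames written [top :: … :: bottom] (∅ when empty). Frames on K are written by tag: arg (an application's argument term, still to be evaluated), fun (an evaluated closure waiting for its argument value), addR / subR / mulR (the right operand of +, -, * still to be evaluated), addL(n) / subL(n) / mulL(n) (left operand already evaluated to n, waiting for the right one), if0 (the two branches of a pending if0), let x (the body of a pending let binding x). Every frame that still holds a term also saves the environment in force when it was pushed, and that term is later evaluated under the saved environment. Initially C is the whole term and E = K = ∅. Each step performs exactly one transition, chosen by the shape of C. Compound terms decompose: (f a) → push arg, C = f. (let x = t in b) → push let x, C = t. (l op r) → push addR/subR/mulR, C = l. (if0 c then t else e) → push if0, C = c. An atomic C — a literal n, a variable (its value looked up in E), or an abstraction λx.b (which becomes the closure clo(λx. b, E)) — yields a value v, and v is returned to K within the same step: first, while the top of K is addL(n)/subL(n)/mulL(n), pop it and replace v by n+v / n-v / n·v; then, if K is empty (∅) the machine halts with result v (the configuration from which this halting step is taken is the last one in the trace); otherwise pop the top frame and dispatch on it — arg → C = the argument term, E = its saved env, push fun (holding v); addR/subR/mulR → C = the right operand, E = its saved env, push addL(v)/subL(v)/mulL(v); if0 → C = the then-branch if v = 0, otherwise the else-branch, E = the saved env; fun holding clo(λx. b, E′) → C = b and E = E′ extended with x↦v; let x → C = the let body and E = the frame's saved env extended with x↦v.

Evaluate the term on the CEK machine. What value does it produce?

0. [C=(if0 ((6 - (let x = 3 in x)) * (let u = (-4 * 5) in (u * u))) then (let z = ((λw. 5) ((λy. ((λq. y) 5)) -3)) in z) else 9) | E=∅ | K=∅]
1. [C=((6 - (let x = 3 in x)) * (let u = (-4 * 5) in (u * u))) | E=∅ | K=[if0]]
2. [C=(6 - (let x = 3 in x)) | E=∅ | K=[mulR :: if0]]
3. [C=6 | E=∅ | K=[subR :: mulR :: if0]]
4. [C=(let x = 3 in x) | E=∅ | K=[subL(6) :: mulR :: if0]]
5. [C=3 | E=∅ | K=[let x :: subL(6) :: mulR :: if0]]
6. [C=x | E={x↦3} | K=[subL(6) :: mulR :: if0]]
7. [C=(let u = (-4 * 5) in (u * u)) | E=∅ | K=[mulL(3) :: if0]]
8. [C=(-4 * 5) | E=∅ | K=[let u :: mulL(3) :: if0]]
9. [C=-4 | E=∅ | K=[mulR :: let u :: mulL(3) :: if0]]
10. [C=5 | E=∅ | K=[mulL(-4) :: let u :: mulL(3) :: if0]]
11. [C=(u * u) | E={u↦-20} | K=[mulL(3) :: if0]]
12. [C=u | E={u↦-20} | K=[mulR :: mulL(3) :: if0]]
13. [C=u | E={u↦-20} | K=[mulL(-20) :: mulL(3) :: if0]]
14. [C=9 | E=∅ | K=∅]
→ final value 9

Answer: 9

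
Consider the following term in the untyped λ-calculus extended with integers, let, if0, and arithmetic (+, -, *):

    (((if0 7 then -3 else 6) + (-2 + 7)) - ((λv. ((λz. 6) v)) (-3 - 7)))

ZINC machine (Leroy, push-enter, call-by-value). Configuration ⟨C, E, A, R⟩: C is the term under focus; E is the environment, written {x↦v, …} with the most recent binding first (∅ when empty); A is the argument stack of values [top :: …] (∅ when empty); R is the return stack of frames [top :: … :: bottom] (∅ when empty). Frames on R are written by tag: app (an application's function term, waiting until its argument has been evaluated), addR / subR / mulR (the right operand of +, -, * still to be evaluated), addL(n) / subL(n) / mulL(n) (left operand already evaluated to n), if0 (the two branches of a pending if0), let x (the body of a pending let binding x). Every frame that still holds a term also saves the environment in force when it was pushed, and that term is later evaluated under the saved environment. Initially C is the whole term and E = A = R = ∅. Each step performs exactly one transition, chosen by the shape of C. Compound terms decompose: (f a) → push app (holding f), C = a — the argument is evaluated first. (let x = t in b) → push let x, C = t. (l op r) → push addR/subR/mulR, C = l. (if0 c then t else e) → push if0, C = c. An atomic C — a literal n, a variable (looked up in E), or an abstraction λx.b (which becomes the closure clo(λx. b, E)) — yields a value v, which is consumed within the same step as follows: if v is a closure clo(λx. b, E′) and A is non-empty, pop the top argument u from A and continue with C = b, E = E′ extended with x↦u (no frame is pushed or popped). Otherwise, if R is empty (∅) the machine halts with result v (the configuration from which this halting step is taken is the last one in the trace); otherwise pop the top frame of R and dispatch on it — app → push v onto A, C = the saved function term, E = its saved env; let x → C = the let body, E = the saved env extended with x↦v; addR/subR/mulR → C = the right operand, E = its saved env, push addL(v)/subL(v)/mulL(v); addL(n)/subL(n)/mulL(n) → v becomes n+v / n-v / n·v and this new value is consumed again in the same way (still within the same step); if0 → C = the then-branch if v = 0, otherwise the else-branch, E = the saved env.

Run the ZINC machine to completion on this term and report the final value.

Answer: 5

Execution trace:
[0] ⟨C=(((if0 7 then -3 else 6) + (-2 + 7)) - ((λv. ((λz. 6) v)) (-3 - 7))); E=∅; A=∅; R=∅⟩
[1] ⟨C=((if0 7 then -3 else 6) + (-2 + 7)); E=∅; A=∅; R=[subR]⟩
[2] ⟨C=(if0 7 then -3 else 6); E=∅; A=∅; R=[addR :: subR]⟩
[3] ⟨C=7; E=∅; A=∅; R=[if0 :: addR :: subR]⟩
[4] ⟨C=6; E=∅; A=∅; R=[addR :: subR]⟩
[5] ⟨C=(-2 + 7); E=∅; A=∅; R=[addL(6) :: subR]⟩
[6] ⟨C=-2; E=∅; A=∅; R=[addR :: addL(6) :: subR]⟩
[7] ⟨C=7; E=∅; A=∅; R=[addL(-2) :: addL(6) :: subR]⟩
[8] ⟨C=((λv. ((λz. 6) v)) (-3 - 7)); E=∅; A=∅; R=[subL(11)]⟩
[9] ⟨C=(-3 - 7); E=∅; A=∅; R=[app :: subL(11)]⟩
[10] ⟨C=-3; E=∅; A=∅; R=[subR :: app :: subL(11)]⟩
[11] ⟨C=7; E=∅; A=∅; R=[subL(-3) :: app :: subL(11)]⟩
[12] ⟨C=(λv. ((λz. 6) v)); E=∅; A=[-10]; R=[subL(11)]⟩
[13] ⟨C=((λz. 6) v); E={v↦-10}; A=∅; R=[subL(11)]⟩
[14] ⟨C=v; E={v↦-10}; A=∅; R=[app :: subL(11)]⟩
[15] ⟨C=(λz. 6); E={v↦-10}; A=[-10]; R=[subL(11)]⟩
[16] ⟨C=6; E={z↦-10, v↦-10}; A=∅; R=[subL(11)]⟩
→ final value 5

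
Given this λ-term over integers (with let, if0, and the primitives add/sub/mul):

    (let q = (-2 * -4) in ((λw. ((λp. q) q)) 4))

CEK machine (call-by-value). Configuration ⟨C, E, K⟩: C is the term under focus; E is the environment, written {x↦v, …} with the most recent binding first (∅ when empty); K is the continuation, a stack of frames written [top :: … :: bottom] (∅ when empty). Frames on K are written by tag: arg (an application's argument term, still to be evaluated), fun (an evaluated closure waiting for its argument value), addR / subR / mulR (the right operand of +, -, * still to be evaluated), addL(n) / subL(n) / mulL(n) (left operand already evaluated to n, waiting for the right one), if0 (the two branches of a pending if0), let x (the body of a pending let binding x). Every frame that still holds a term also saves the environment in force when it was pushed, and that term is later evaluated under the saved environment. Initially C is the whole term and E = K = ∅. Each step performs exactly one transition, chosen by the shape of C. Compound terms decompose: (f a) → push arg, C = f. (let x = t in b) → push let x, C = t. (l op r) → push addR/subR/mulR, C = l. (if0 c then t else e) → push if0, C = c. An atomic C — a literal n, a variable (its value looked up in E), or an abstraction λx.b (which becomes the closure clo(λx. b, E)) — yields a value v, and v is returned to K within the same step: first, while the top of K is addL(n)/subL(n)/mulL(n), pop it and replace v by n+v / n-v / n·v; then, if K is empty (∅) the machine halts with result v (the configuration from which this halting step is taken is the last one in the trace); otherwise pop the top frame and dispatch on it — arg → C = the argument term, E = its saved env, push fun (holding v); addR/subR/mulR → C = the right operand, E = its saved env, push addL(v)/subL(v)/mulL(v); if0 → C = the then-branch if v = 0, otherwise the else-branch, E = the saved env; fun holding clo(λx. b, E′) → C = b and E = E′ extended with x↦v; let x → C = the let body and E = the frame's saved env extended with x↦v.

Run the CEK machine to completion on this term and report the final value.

[0] ⟨C=(let q = (-2 * -4) in ((λw. ((λp. q) q)) 4)); E=∅; K=∅⟩
[1] ⟨C=(-2 * -4); E=∅; K=[let q]⟩
[2] ⟨C=-2; E=∅; K=[mulR :: let q]⟩
[3] ⟨C=-4; E=∅; K=[mulL(-2) :: let q]⟩
[4] ⟨C=((λw. ((λp. q) q)) 4); E={q↦8}; K=∅⟩
[5] ⟨C=(λw. ((λp. q) q)); E={q↦8}; K=[arg]⟩
[6] ⟨C=4; E={q↦8}; K=[fun]⟩
[7] ⟨C=((λp. q) q); E={w↦4, q↦8}; K=∅⟩
[8] ⟨C=(λp. q); E={w↦4, q↦8}; K=[arg]⟩
[9] ⟨C=q; E={w↦4, q↦8}; K=[fun]⟩
[10] ⟨C=q; E={p↦8, w↦4, q↦8}; K=∅⟩
→ final value 8

Answer: 8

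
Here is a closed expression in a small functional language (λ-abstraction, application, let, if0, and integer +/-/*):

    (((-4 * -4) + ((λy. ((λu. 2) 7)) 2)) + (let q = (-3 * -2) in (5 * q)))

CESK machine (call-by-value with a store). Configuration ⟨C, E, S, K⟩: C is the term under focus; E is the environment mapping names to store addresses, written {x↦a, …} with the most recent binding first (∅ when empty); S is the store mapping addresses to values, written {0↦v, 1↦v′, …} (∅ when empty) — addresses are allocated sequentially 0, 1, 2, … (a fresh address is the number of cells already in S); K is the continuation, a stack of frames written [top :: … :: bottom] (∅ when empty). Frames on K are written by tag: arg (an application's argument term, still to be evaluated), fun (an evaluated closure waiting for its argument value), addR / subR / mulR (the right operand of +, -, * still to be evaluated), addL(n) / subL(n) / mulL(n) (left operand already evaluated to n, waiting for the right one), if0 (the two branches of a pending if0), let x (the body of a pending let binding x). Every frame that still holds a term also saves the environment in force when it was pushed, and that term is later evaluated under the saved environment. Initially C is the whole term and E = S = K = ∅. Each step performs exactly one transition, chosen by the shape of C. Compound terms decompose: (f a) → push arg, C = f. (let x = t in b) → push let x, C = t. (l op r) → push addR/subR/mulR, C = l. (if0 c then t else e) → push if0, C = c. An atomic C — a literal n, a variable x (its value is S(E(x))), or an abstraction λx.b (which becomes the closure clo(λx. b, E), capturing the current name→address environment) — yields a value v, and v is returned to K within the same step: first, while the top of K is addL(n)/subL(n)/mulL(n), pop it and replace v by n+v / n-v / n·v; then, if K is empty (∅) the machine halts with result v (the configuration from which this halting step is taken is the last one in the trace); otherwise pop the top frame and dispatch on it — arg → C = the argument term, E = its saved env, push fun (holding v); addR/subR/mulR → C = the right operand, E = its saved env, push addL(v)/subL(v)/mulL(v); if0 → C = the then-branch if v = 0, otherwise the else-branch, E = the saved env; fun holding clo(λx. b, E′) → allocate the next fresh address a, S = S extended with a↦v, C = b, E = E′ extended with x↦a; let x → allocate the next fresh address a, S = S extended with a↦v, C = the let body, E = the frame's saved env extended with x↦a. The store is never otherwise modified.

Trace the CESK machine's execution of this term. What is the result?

Answer: 48

Derivation:
t=0: <C=(((-4 * -4) + ((λy. ((λu. 2) 7)) 2)) + (let q = (-3 * -2) in (5 * q))), E=∅, S=∅, K=∅>
t=1: <C=((-4 * -4) + ((λy. ((λu. 2) 7)) 2)), E=∅, S=∅, K=[addR]>
t=2: <C=(-4 * -4), E=∅, S=∅, K=[addR :: addR]>
t=3: <C=-4, E=∅, S=∅, K=[mulR :: addR :: addR]>
t=4: <C=-4, E=∅, S=∅, K=[mulL(-4) :: addR :: addR]>
t=5: <C=((λy. ((λu. 2) 7)) 2), E=∅, S=∅, K=[addL(16) :: addR]>
t=6: <C=(λy. ((λu. 2) 7)), E=∅, S=∅, K=[arg :: addL(16) :: addR]>
t=7: <C=2, E=∅, S=∅, K=[fun :: addL(16) :: addR]>
t=8: <C=((λu. 2) 7), E={y↦0}, S={0↦2}, K=[addL(16) :: addR]>
t=9: <C=(λu. 2), E={y↦0}, S={0↦2}, K=[arg :: addL(16) :: addR]>
t=10: <C=7, E={y↦0}, S={0↦2}, K=[fun :: addL(16) :: addR]>
t=11: <C=2, E={u↦1, y↦0}, S={0↦2, 1↦7}, K=[addL(16) :: addR]>
t=12: <C=(let q = (-3 * -2) in (5 * q)), E=∅, S={0↦2, 1↦7}, K=[addL(18)]>
t=13: <C=(-3 * -2), E=∅, S={0↦2, 1↦7}, K=[let q :: addL(18)]>
t=14: <C=-3, E=∅, S={0↦2, 1↦7}, K=[mulR :: let q :: addL(18)]>
t=15: <C=-2, E=∅, S={0↦2, 1↦7}, K=[mulL(-3) :: let q :: addL(18)]>
t=16: <C=(5 * q), E={q↦2}, S={0↦2, 1↦7, 2↦6}, K=[addL(18)]>
t=17: <C=5, E={q↦2}, S={0↦2, 1↦7, 2↦6}, K=[mulR :: addL(18)]>
t=18: <C=q, E={q↦2}, S={0↦2, 1↦7, 2↦6}, K=[mulL(5) :: addL(18)]>
→ final value 48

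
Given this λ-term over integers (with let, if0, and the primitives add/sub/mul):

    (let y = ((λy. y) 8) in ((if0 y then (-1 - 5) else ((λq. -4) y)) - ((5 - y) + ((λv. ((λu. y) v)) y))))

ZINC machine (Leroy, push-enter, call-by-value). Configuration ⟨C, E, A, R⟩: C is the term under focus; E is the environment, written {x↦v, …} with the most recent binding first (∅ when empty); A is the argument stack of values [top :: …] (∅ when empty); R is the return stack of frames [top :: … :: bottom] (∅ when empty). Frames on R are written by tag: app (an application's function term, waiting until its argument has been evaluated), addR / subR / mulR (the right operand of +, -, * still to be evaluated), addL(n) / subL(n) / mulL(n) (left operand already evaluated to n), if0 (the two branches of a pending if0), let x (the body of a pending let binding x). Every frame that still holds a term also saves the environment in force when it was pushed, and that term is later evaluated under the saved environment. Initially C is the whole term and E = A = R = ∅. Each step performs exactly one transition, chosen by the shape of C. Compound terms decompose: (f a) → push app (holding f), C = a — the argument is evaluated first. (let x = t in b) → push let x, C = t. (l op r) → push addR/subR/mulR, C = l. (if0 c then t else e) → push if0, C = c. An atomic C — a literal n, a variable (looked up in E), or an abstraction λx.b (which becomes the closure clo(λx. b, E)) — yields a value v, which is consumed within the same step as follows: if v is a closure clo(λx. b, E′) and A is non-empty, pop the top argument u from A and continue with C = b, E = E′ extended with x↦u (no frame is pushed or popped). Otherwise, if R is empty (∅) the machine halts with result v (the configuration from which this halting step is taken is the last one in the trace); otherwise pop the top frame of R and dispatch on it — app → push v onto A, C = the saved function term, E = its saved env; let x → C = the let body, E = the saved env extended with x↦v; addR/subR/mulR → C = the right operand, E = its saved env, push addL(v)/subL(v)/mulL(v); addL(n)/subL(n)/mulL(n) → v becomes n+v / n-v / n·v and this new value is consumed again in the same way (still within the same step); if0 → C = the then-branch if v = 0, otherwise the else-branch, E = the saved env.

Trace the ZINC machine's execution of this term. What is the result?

step 0: <C=(let y = ((λy. y) 8) in ((if0 y then (-1 - 5) else ((λq. -4) y)) - ((5 - y) + ((λv. ((λu. y) v)) y)))), E=∅, A=∅, R=∅>
step 1: <C=((λy. y) 8), E=∅, A=∅, R=[let y]>
step 2: <C=8, E=∅, A=∅, R=[app :: let y]>
step 3: <C=(λy. y), E=∅, A=[8], R=[let y]>
step 4: <C=y, E={y↦8}, A=∅, R=[let y]>
step 5: <C=((if0 y then (-1 - 5) else ((λq. -4) y)) - ((5 - y) + ((λv. ((λu. y) v)) y))), E={y↦8}, A=∅, R=∅>
step 6: <C=(if0 y then (-1 - 5) else ((λq. -4) y)), E={y↦8}, A=∅, R=[subR]>
step 7: <C=y, E={y↦8}, A=∅, R=[if0 :: subR]>
step 8: <C=((λq. -4) y), E={y↦8}, A=∅, R=[subR]>
step 9: <C=y, E={y↦8}, A=∅, R=[app :: subR]>
step 10: <C=(λq. -4), E={y↦8}, A=[8], R=[subR]>
step 11: <C=-4, E={q↦8, y↦8}, A=∅, R=[subR]>
step 12: <C=((5 - y) + ((λv. ((λu. y) v)) y)), E={y↦8}, A=∅, R=[subL(-4)]>
step 13: <C=(5 - y), E={y↦8}, A=∅, R=[addR :: subL(-4)]>
step 14: <C=5, E={y↦8}, A=∅, R=[subR :: addR :: subL(-4)]>
step 15: <C=y, E={y↦8}, A=∅, R=[subL(5) :: addR :: subL(-4)]>
step 16: <C=((λv. ((λu. y) v)) y), E={y↦8}, A=∅, R=[addL(-3) :: subL(-4)]>
step 17: <C=y, E={y↦8}, A=∅, R=[app :: addL(-3) :: subL(-4)]>
step 18: <C=(λv. ((λu. y) v)), E={y↦8}, A=[8], R=[addL(-3) :: subL(-4)]>
step 19: <C=((λu. y) v), E={v↦8, y↦8}, A=∅, R=[addL(-3) :: subL(-4)]>
step 20: <C=v, E={v↦8, y↦8}, A=∅, R=[app :: addL(-3) :: subL(-4)]>
step 21: <C=(λu. y), E={v↦8, y↦8}, A=[8], R=[addL(-3) :: subL(-4)]>
step 22: <C=y, E={u↦8, v↦8, y↦8}, A=∅, R=[addL(-3) :: subL(-4)]>
→ final value -9

Answer: -9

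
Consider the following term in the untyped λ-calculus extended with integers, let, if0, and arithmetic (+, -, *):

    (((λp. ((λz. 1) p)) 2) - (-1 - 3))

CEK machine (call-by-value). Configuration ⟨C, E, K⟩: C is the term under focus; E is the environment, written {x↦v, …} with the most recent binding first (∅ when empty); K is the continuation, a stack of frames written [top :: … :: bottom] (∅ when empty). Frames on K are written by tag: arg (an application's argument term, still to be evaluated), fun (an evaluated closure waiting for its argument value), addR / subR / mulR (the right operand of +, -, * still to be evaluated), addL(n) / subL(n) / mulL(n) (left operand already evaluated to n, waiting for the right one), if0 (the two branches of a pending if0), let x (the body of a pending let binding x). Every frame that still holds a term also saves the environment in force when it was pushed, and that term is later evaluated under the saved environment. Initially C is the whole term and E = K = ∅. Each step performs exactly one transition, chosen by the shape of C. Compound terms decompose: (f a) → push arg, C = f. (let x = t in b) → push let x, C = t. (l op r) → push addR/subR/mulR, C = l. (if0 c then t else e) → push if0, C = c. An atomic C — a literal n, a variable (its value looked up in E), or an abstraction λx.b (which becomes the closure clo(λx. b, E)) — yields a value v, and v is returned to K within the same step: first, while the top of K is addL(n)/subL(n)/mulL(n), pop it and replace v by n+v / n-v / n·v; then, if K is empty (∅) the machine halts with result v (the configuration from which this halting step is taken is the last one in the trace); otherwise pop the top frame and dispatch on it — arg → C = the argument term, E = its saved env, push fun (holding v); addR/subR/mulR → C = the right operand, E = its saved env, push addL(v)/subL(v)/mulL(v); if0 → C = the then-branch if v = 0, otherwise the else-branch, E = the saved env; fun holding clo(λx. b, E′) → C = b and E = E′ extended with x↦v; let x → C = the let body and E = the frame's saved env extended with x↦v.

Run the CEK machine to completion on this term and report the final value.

Answer: 5

Execution trace:
t=0: <C=(((λp. ((λz. 1) p)) 2) - (-1 - 3)), E=∅, K=∅>
t=1: <C=((λp. ((λz. 1) p)) 2), E=∅, K=[subR]>
t=2: <C=(λp. ((λz. 1) p)), E=∅, K=[arg :: subR]>
t=3: <C=2, E=∅, K=[fun :: subR]>
t=4: <C=((λz. 1) p), E={p↦2}, K=[subR]>
t=5: <C=(λz. 1), E={p↦2}, K=[arg :: subR]>
t=6: <C=p, E={p↦2}, K=[fun :: subR]>
t=7: <C=1, E={z↦2, p↦2}, K=[subR]>
t=8: <C=(-1 - 3), E=∅, K=[subL(1)]>
t=9: <C=-1, E=∅, K=[subR :: subL(1)]>
t=10: <C=3, E=∅, K=[subL(-1) :: subL(1)]>
→ final value 5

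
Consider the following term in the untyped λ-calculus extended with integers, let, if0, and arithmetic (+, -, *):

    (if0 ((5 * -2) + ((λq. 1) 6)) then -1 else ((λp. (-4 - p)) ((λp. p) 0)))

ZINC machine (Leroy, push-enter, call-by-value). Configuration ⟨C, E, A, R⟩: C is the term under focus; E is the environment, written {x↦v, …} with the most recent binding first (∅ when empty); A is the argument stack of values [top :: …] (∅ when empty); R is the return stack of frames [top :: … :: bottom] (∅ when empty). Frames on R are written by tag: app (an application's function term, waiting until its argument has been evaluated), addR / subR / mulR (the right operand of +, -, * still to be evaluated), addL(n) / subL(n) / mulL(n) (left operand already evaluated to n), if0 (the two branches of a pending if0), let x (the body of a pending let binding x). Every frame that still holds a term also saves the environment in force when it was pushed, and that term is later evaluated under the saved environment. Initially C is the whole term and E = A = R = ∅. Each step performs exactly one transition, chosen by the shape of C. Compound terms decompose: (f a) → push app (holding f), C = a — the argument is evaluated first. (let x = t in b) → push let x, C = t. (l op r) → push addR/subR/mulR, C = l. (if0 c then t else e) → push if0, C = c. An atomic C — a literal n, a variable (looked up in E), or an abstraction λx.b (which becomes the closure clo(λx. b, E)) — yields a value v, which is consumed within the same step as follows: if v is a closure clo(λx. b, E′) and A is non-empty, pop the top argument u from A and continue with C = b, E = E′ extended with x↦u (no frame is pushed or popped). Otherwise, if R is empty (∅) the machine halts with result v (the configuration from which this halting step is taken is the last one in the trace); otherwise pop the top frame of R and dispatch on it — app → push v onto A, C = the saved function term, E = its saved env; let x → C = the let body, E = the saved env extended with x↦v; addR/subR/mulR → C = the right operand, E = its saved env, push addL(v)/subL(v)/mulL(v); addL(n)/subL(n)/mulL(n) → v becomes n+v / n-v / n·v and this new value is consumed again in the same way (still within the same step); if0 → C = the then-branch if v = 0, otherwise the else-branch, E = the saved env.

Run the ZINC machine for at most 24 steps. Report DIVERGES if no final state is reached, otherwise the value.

Answer: -4

Machine steps:
step 0: ⟨C=(if0 ((5 * -2) + ((λq. 1) 6)) then -1 else ((λp. (-4 - p)) ((λp. p) 0))); E=∅; A=∅; R=∅⟩
step 1: ⟨C=((5 * -2) + ((λq. 1) 6)); E=∅; A=∅; R=[if0]⟩
step 2: ⟨C=(5 * -2); E=∅; A=∅; R=[addR :: if0]⟩
step 3: ⟨C=5; E=∅; A=∅; R=[mulR :: addR :: if0]⟩
step 4: ⟨C=-2; E=∅; A=∅; R=[mulL(5) :: addR :: if0]⟩
step 5: ⟨C=((λq. 1) 6); E=∅; A=∅; R=[addL(-10) :: if0]⟩
step 6: ⟨C=6; E=∅; A=∅; R=[app :: addL(-10) :: if0]⟩
step 7: ⟨C=(λq. 1); E=∅; A=[6]; R=[addL(-10) :: if0]⟩
step 8: ⟨C=1; E={q↦6}; A=∅; R=[addL(-10) :: if0]⟩
step 9: ⟨C=((λp. (-4 - p)) ((λp. p) 0)); E=∅; A=∅; R=∅⟩
step 10: ⟨C=((λp. p) 0); E=∅; A=∅; R=[app]⟩
step 11: ⟨C=0; E=∅; A=∅; R=[app :: app]⟩
step 12: ⟨C=(λp. p); E=∅; A=[0]; R=[app]⟩
step 13: ⟨C=p; E={p↦0}; A=∅; R=[app]⟩
step 14: ⟨C=(λp. (-4 - p)); E=∅; A=[0]; R=∅⟩
step 15: ⟨C=(-4 - p); E={p↦0}; A=∅; R=∅⟩
step 16: ⟨C=-4; E={p↦0}; A=∅; R=[subR]⟩
step 17: ⟨C=p; E={p↦0}; A=∅; R=[subL(-4)]⟩
→ final value -4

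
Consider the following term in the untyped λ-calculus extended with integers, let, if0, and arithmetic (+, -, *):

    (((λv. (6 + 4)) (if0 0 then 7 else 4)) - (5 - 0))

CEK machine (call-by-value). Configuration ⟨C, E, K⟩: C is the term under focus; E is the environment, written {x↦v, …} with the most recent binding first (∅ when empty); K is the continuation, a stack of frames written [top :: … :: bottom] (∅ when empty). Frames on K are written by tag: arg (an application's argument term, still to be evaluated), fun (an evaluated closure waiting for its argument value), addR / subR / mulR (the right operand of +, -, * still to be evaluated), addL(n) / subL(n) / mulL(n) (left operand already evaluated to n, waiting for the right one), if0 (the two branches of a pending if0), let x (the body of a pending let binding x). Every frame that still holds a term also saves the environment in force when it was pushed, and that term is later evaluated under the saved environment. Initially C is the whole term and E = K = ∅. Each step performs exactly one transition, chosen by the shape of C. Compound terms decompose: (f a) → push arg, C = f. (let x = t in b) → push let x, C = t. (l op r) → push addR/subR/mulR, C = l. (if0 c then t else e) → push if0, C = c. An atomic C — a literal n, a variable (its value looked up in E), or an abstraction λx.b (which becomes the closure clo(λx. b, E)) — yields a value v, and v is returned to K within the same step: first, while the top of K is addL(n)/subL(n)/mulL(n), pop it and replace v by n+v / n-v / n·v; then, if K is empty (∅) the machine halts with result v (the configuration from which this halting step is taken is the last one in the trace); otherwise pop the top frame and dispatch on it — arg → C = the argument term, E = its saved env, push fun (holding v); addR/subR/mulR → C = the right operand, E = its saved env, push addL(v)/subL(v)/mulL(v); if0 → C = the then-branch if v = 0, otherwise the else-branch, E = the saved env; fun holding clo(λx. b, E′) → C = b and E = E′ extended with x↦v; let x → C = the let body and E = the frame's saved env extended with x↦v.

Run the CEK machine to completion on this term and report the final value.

Answer: 5

Machine steps:
t=0: [C=(((λv. (6 + 4)) (if0 0 then 7 else 4)) - (5 - 0)) | E=∅ | K=∅]
t=1: [C=((λv. (6 + 4)) (if0 0 then 7 else 4)) | E=∅ | K=[subR]]
t=2: [C=(λv. (6 + 4)) | E=∅ | K=[arg :: subR]]
t=3: [C=(if0 0 then 7 else 4) | E=∅ | K=[fun :: subR]]
t=4: [C=0 | E=∅ | K=[if0 :: fun :: subR]]
t=5: [C=7 | E=∅ | K=[fun :: subR]]
t=6: [C=(6 + 4) | E={v↦7} | K=[subR]]
t=7: [C=6 | E={v↦7} | K=[addR :: subR]]
t=8: [C=4 | E={v↦7} | K=[addL(6) :: subR]]
t=9: [C=(5 - 0) | E=∅ | K=[subL(10)]]
t=10: [C=5 | E=∅ | K=[subR :: subL(10)]]
t=11: [C=0 | E=∅ | K=[subL(5) :: subL(10)]]
→ final value 5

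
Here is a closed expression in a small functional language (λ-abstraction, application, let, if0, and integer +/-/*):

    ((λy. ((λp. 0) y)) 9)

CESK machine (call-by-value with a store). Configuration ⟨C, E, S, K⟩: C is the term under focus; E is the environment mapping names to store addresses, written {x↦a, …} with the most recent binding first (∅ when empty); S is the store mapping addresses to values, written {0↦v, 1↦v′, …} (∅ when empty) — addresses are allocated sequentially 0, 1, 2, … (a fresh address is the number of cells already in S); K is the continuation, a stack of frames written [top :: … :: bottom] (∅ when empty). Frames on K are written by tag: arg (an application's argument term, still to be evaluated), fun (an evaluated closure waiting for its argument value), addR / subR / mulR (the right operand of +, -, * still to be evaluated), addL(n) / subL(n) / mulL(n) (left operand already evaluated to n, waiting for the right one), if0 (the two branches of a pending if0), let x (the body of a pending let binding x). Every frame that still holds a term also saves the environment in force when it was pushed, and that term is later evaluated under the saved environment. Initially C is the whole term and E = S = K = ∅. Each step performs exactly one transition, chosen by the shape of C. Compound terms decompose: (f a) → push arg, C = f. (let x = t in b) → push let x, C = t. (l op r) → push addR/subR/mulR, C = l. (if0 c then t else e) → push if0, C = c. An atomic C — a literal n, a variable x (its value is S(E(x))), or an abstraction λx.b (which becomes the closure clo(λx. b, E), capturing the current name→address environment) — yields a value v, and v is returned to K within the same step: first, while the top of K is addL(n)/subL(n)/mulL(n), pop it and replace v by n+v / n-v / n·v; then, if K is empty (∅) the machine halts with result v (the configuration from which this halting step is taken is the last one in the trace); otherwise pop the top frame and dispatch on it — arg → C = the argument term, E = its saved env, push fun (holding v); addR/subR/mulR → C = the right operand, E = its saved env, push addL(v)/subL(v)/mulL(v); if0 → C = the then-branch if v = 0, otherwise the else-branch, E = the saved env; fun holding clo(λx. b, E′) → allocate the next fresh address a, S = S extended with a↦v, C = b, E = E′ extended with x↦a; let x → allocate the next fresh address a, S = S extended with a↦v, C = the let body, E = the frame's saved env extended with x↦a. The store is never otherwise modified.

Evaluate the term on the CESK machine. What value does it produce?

t=0: <C=((λy. ((λp. 0) y)) 9), E=∅, S=∅, K=∅>
t=1: <C=(λy. ((λp. 0) y)), E=∅, S=∅, K=[arg]>
t=2: <C=9, E=∅, S=∅, K=[fun]>
t=3: <C=((λp. 0) y), E={y↦0}, S={0↦9}, K=∅>
t=4: <C=(λp. 0), E={y↦0}, S={0↦9}, K=[arg]>
t=5: <C=y, E={y↦0}, S={0↦9}, K=[fun]>
t=6: <C=0, E={p↦1, y↦0}, S={0↦9, 1↦9}, K=∅>
→ final value 0

Answer: 0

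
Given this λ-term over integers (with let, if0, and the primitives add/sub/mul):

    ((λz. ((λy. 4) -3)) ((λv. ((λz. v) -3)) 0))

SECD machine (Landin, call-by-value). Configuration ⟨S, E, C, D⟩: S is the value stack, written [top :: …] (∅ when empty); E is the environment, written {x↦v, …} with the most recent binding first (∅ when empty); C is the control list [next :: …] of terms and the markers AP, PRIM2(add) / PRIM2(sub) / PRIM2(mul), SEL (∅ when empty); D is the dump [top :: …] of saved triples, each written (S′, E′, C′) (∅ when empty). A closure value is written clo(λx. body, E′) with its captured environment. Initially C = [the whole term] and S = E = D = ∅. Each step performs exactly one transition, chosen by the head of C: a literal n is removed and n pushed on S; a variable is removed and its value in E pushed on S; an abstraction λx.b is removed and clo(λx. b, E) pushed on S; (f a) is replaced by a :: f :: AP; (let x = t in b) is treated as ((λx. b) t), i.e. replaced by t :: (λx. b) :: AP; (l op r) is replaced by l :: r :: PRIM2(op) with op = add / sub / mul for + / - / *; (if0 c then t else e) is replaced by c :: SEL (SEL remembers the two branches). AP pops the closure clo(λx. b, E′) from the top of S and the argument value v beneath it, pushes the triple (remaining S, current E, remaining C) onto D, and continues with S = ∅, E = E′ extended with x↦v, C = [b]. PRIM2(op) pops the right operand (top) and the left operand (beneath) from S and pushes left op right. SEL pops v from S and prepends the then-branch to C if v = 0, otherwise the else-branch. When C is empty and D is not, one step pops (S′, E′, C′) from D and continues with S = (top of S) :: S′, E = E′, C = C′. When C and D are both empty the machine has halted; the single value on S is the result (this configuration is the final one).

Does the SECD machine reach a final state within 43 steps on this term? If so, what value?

[0] [S=∅ | E=∅ | C=[((λz. ((λy. 4) -3)) ((λv. ((λz. v) -3)) 0))] | D=∅]
[1] [S=∅ | E=∅ | C=[((λv. ((λz. v) -3)) 0) :: (λz. ((λy. 4) -3)) :: AP] | D=∅]
[2] [S=∅ | E=∅ | C=[0 :: (λv. ((λz. v) -3)) :: AP :: (λz. ((λy. 4) -3)) :: AP] | D=∅]
[3] [S=[0] | E=∅ | C=[(λv. ((λz. v) -3)) :: AP :: (λz. ((λy. 4) -3)) :: AP] | D=∅]
[4] [S=[clo(λv. ((λz. v) -3), ∅) :: 0] | E=∅ | C=[AP :: (λz. ((λy. 4) -3)) :: AP] | D=∅]
[5] [S=∅ | E={v↦0} | C=[((λz. v) -3)] | D=[(∅, ∅, [(λz. ((λy. 4) -3)) :: AP])]]
[6] [S=∅ | E={v↦0} | C=[-3 :: (λz. v) :: AP] | D=[(∅, ∅, [(λz. ((λy. 4) -3)) :: AP])]]
[7] [S=[-3] | E={v↦0} | C=[(λz. v) :: AP] | D=[(∅, ∅, [(λz. ((λy. 4) -3)) :: AP])]]
[8] [S=[clo(λz. v, {v↦0}) :: -3] | E={v↦0} | C=[AP] | D=[(∅, ∅, [(λz. ((λy. 4) -3)) :: AP])]]
[9] [S=∅ | E={z↦-3, v↦0} | C=[v] | D=[(∅, {v↦0}, ∅) :: (∅, ∅, [(λz. ((λy. 4) -3)) :: AP])]]
[10] [S=[0] | E={z↦-3, v↦0} | C=∅ | D=[(∅, {v↦0}, ∅) :: (∅, ∅, [(λz. ((λy. 4) -3)) :: AP])]]
[11] [S=[0] | E={v↦0} | C=∅ | D=[(∅, ∅, [(λz. ((λy. 4) -3)) :: AP])]]
[12] [S=[0] | E=∅ | C=[(λz. ((λy. 4) -3)) :: AP] | D=∅]
[13] [S=[clo(λz. ((λy. 4) -3), ∅) :: 0] | E=∅ | C=[AP] | D=∅]
[14] [S=∅ | E={z↦0} | C=[((λy. 4) -3)] | D=[(∅, ∅, ∅)]]
[15] [S=∅ | E={z↦0} | C=[-3 :: (λy. 4) :: AP] | D=[(∅, ∅, ∅)]]
[16] [S=[-3] | E={z↦0} | C=[(λy. 4) :: AP] | D=[(∅, ∅, ∅)]]
[17] [S=[clo(λy. 4, {z↦0}) :: -3] | E={z↦0} | C=[AP] | D=[(∅, ∅, ∅)]]
[18] [S=∅ | E={y↦-3, z↦0} | C=[4] | D=[(∅, {z↦0}, ∅) :: (∅, ∅, ∅)]]
[19] [S=[4] | E={y↦-3, z↦0} | C=∅ | D=[(∅, {z↦0}, ∅) :: (∅, ∅, ∅)]]
[20] [S=[4] | E={z↦0} | C=∅ | D=[(∅, ∅, ∅)]]
[21] [S=[4] | E=∅ | C=∅ | D=∅]
→ final value 4

Answer: 4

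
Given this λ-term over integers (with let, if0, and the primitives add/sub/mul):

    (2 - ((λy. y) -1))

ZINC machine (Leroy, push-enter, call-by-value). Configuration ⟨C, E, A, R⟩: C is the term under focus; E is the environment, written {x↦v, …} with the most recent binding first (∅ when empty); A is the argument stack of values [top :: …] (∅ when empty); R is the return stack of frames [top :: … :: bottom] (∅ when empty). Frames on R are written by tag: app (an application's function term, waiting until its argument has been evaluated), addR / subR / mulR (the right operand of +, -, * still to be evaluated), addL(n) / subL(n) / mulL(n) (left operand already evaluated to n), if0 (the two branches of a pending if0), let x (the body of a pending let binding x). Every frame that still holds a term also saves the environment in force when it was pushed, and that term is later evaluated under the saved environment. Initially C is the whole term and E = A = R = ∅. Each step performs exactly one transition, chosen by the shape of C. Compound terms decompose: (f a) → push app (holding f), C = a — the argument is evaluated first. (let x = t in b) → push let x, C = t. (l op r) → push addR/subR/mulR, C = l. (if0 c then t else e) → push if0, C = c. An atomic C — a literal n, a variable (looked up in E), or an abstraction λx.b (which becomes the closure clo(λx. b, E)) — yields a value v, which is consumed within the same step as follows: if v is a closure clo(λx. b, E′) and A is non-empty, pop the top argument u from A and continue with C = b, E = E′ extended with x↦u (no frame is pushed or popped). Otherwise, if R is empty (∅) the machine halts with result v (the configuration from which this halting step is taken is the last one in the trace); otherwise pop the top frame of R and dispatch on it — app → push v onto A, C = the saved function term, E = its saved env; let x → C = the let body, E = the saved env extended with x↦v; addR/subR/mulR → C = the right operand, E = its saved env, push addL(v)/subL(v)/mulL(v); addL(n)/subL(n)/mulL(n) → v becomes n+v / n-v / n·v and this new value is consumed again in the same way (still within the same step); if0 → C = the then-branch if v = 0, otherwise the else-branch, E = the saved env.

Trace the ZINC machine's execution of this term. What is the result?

t=0: <C=(2 - ((λy. y) -1)), E=∅, A=∅, R=∅>
t=1: <C=2, E=∅, A=∅, R=[subR]>
t=2: <C=((λy. y) -1), E=∅, A=∅, R=[subL(2)]>
t=3: <C=-1, E=∅, A=∅, R=[app :: subL(2)]>
t=4: <C=(λy. y), E=∅, A=[-1], R=[subL(2)]>
t=5: <C=y, E={y↦-1}, A=∅, R=[subL(2)]>
→ final value 3

Answer: 3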